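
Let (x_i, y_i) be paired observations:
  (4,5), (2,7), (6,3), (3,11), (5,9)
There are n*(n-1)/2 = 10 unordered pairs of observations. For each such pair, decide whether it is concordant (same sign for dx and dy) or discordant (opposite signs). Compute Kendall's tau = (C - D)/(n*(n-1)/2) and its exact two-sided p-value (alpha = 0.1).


Step 1: Enumerate the 10 unordered pairs (i,j) with i<j and classify each by sign(x_j-x_i) * sign(y_j-y_i).
  (1,2):dx=-2,dy=+2->D; (1,3):dx=+2,dy=-2->D; (1,4):dx=-1,dy=+6->D; (1,5):dx=+1,dy=+4->C
  (2,3):dx=+4,dy=-4->D; (2,4):dx=+1,dy=+4->C; (2,5):dx=+3,dy=+2->C; (3,4):dx=-3,dy=+8->D
  (3,5):dx=-1,dy=+6->D; (4,5):dx=+2,dy=-2->D
Step 2: C = 3, D = 7, total pairs = 10.
Step 3: tau = (C - D)/(n(n-1)/2) = (3 - 7)/10 = -0.400000.
Step 4: Exact two-sided p-value (enumerate n! = 120 permutations of y under H0): p = 0.483333.
Step 5: alpha = 0.1. fail to reject H0.

tau_b = -0.4000 (C=3, D=7), p = 0.483333, fail to reject H0.


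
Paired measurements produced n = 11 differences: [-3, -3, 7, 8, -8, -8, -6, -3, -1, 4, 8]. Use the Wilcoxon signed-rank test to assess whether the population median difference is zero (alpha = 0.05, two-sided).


Step 1: Drop any zero differences (none here) and take |d_i|.
|d| = [3, 3, 7, 8, 8, 8, 6, 3, 1, 4, 8]
Step 2: Midrank |d_i| (ties get averaged ranks).
ranks: |3|->3, |3|->3, |7|->7, |8|->9.5, |8|->9.5, |8|->9.5, |6|->6, |3|->3, |1|->1, |4|->5, |8|->9.5
Step 3: Attach original signs; sum ranks with positive sign and with negative sign.
W+ = 7 + 9.5 + 5 + 9.5 = 31
W- = 3 + 3 + 9.5 + 9.5 + 6 + 3 + 1 = 35
(Check: W+ + W- = 66 should equal n(n+1)/2 = 66.)
Step 4: Test statistic W = min(W+, W-) = 31.
Step 5: Ties in |d|, so use the tie-corrected normal approximation.
        E[W] = n(n+1)/4 = 11*12/4 = 33.
        Tie groups: |d|=3 (t=3), |d|=8 (t=4); sum(t^3 - t) = 84.
        Var[W] = n(n+1)(2n+1)/24 - sum(t^3-t)/48 = 3036/24 - 84/48 = 124.75.
        z = (W - E[W]) / sqrt(Var[W]) = (31 - 33) / 11.1692 = -0.1791.
        Two-sided p = 2*Phi(z) = 0.857887.
Step 6: alpha = 0.05. fail to reject H0.

W+ = 31, W- = 35, W = min = 31, p = 0.857887, fail to reject H0.


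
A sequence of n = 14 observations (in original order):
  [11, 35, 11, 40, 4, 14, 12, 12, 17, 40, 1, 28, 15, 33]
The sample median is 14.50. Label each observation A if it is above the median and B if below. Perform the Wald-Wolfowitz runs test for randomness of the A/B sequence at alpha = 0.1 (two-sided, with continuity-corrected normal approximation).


Step 1: Compute median = 14.50; label A = above, B = below.
Labels in order: BABABBBBAABAAA  (n_A = 7, n_B = 7)
Step 2: Count runs R = 8.
Step 3: Under H0 (random ordering), E[R] = 2*n_A*n_B/(n_A+n_B) + 1 = 2*7*7/14 + 1 = 8.0000.
        Var[R] = 2*n_A*n_B*(2*n_A*n_B - n_A - n_B) / ((n_A+n_B)^2 * (n_A+n_B-1)) = 8232/2548 = 3.2308.
        SD[R] = 1.7974.
Step 4: R = E[R], so z = 0 with no continuity correction.
Step 5: Two-sided p-value via normal approximation = 2*(1 - Phi(|z|)) = 1.000000.
Step 6: alpha = 0.1. fail to reject H0.

R = 8, z = 0.0000, p = 1.000000, fail to reject H0.


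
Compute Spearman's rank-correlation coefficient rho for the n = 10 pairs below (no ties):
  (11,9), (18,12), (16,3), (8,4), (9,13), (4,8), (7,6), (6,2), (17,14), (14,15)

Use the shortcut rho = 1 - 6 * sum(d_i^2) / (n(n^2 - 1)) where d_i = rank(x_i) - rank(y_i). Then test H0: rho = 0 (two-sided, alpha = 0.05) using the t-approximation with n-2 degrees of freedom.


Step 1: Rank x and y separately (midranks; no ties here).
rank(x): 11->6, 18->10, 16->8, 8->4, 9->5, 4->1, 7->3, 6->2, 17->9, 14->7
rank(y): 9->6, 12->7, 3->2, 4->3, 13->8, 8->5, 6->4, 2->1, 14->9, 15->10
Step 2: d_i = R_x(i) - R_y(i); compute d_i^2.
  (6-6)^2=0, (10-7)^2=9, (8-2)^2=36, (4-3)^2=1, (5-8)^2=9, (1-5)^2=16, (3-4)^2=1, (2-1)^2=1, (9-9)^2=0, (7-10)^2=9
sum(d^2) = 82.
Step 3: rho = 1 - 6*82 / (10*(10^2 - 1)) = 1 - 492/990 = 0.503030.
Step 4: Under H0, t = rho * sqrt((n-2)/(1-rho^2)) = 1.6462 ~ t(8).
Step 5: Two-sided p-value from the t-distribution with 8 df = 0.138334.
Step 6: alpha = 0.05. fail to reject H0.

rho = 0.5030, p = 0.138334, fail to reject H0 at alpha = 0.05.


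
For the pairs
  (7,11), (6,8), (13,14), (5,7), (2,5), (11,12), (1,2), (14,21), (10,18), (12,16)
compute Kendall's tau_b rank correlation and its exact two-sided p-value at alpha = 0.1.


Step 1: Enumerate the 45 unordered pairs (i,j) with i<j and classify each by sign(x_j-x_i) * sign(y_j-y_i).
  (1,2):dx=-1,dy=-3->C; (1,3):dx=+6,dy=+3->C; (1,4):dx=-2,dy=-4->C; (1,5):dx=-5,dy=-6->C
  (1,6):dx=+4,dy=+1->C; (1,7):dx=-6,dy=-9->C; (1,8):dx=+7,dy=+10->C; (1,9):dx=+3,dy=+7->C
  (1,10):dx=+5,dy=+5->C; (2,3):dx=+7,dy=+6->C; (2,4):dx=-1,dy=-1->C; (2,5):dx=-4,dy=-3->C
  (2,6):dx=+5,dy=+4->C; (2,7):dx=-5,dy=-6->C; (2,8):dx=+8,dy=+13->C; (2,9):dx=+4,dy=+10->C
  (2,10):dx=+6,dy=+8->C; (3,4):dx=-8,dy=-7->C; (3,5):dx=-11,dy=-9->C; (3,6):dx=-2,dy=-2->C
  (3,7):dx=-12,dy=-12->C; (3,8):dx=+1,dy=+7->C; (3,9):dx=-3,dy=+4->D; (3,10):dx=-1,dy=+2->D
  (4,5):dx=-3,dy=-2->C; (4,6):dx=+6,dy=+5->C; (4,7):dx=-4,dy=-5->C; (4,8):dx=+9,dy=+14->C
  (4,9):dx=+5,dy=+11->C; (4,10):dx=+7,dy=+9->C; (5,6):dx=+9,dy=+7->C; (5,7):dx=-1,dy=-3->C
  (5,8):dx=+12,dy=+16->C; (5,9):dx=+8,dy=+13->C; (5,10):dx=+10,dy=+11->C; (6,7):dx=-10,dy=-10->C
  (6,8):dx=+3,dy=+9->C; (6,9):dx=-1,dy=+6->D; (6,10):dx=+1,dy=+4->C; (7,8):dx=+13,dy=+19->C
  (7,9):dx=+9,dy=+16->C; (7,10):dx=+11,dy=+14->C; (8,9):dx=-4,dy=-3->C; (8,10):dx=-2,dy=-5->C
  (9,10):dx=+2,dy=-2->D
Step 2: C = 41, D = 4, total pairs = 45.
Step 3: tau = (C - D)/(n(n-1)/2) = (41 - 4)/45 = 0.822222.
Step 4: Exact two-sided p-value (enumerate n! = 3628800 permutations of y under H0): p = 0.000358.
Step 5: alpha = 0.1. reject H0.

tau_b = 0.8222 (C=41, D=4), p = 0.000358, reject H0.


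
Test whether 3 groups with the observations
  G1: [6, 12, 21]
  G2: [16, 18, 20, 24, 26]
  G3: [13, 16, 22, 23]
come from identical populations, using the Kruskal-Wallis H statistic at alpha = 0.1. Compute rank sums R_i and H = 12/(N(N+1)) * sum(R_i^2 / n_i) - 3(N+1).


Step 1: Combine all N = 12 observations and assign midranks.
sorted (value, group, rank): (6,G1,1), (12,G1,2), (13,G3,3), (16,G2,4.5), (16,G3,4.5), (18,G2,6), (20,G2,7), (21,G1,8), (22,G3,9), (23,G3,10), (24,G2,11), (26,G2,12)
Step 2: Sum ranks within each group.
R_1 = 11 (n_1 = 3)
R_2 = 40.5 (n_2 = 5)
R_3 = 26.5 (n_3 = 4)
Step 3: H = 12/(N(N+1)) * sum(R_i^2/n_i) - 3(N+1)
     = 12/(12*13) * (11^2/3 + 40.5^2/5 + 26.5^2/4) - 3*13
     = 0.076923 * 543.946 - 39
     = 2.841987.
Step 4: Ties present; correction factor C = 1 - 6/(12^3 - 12) = 0.996503. Corrected H = 2.841987 / 0.996503 = 2.851959.
Step 5: Under H0, H ~ chi^2(2); p-value = 0.240273.
Step 6: alpha = 0.1. fail to reject H0.

H = 2.8520, df = 2, p = 0.240273, fail to reject H0.


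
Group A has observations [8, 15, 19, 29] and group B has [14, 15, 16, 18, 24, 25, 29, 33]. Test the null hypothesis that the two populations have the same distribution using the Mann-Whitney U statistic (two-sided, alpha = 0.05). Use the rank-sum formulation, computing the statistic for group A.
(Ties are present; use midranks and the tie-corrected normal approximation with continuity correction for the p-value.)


Step 1: Combine and sort all 12 observations; assign midranks.
sorted (value, group): (8,X), (14,Y), (15,X), (15,Y), (16,Y), (18,Y), (19,X), (24,Y), (25,Y), (29,X), (29,Y), (33,Y)
ranks: 8->1, 14->2, 15->3.5, 15->3.5, 16->5, 18->6, 19->7, 24->8, 25->9, 29->10.5, 29->10.5, 33->12
Step 2: Rank sum for X: R1 = 1 + 3.5 + 7 + 10.5 = 22.
Step 3: U_X = R1 - n1(n1+1)/2 = 22 - 4*5/2 = 22 - 10 = 12.
       U_Y = n1*n2 - U_X = 32 - 12 = 20.
Step 4: Ties are present, so use the tie-corrected normal approximation (with continuity correction) for the p-value.
Step 5: p-value = 0.550818; compare to alpha = 0.05. fail to reject H0.

U_X = 12, p = 0.550818, fail to reject H0 at alpha = 0.05.


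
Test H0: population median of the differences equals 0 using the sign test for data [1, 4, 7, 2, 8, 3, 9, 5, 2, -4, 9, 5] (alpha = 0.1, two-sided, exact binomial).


Step 1: Discard zero differences. Original n = 12; n_eff = number of nonzero differences = 12.
Nonzero differences (with sign): +1, +4, +7, +2, +8, +3, +9, +5, +2, -4, +9, +5
Step 2: Count signs: positive = 11, negative = 1.
Step 3: Under H0: P(positive) = 0.5, so the number of positives S ~ Bin(12, 0.5).
Step 4: Two-sided exact p-value = sum of Bin(12,0.5) probabilities at or below the observed probability = 0.006348.
Step 5: alpha = 0.1. reject H0.

n_eff = 12, pos = 11, neg = 1, p = 0.006348, reject H0.


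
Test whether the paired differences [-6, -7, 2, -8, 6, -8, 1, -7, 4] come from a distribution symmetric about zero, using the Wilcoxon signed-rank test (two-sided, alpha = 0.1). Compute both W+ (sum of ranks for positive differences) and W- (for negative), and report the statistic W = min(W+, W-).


Step 1: Drop any zero differences (none here) and take |d_i|.
|d| = [6, 7, 2, 8, 6, 8, 1, 7, 4]
Step 2: Midrank |d_i| (ties get averaged ranks).
ranks: |6|->4.5, |7|->6.5, |2|->2, |8|->8.5, |6|->4.5, |8|->8.5, |1|->1, |7|->6.5, |4|->3
Step 3: Attach original signs; sum ranks with positive sign and with negative sign.
W+ = 2 + 4.5 + 1 + 3 = 10.5
W- = 4.5 + 6.5 + 8.5 + 8.5 + 6.5 = 34.5
(Check: W+ + W- = 45 should equal n(n+1)/2 = 45.)
Step 4: Test statistic W = min(W+, W-) = 10.5.
Step 5: Ties in |d|, so use the tie-corrected normal approximation.
        E[W] = n(n+1)/4 = 9*10/4 = 22.5.
        Tie groups: |d|=6 (t=2), |d|=7 (t=2), |d|=8 (t=2); sum(t^3 - t) = 18.
        Var[W] = n(n+1)(2n+1)/24 - sum(t^3-t)/48 = 1710/24 - 18/48 = 70.875.
        z = (W - E[W]) / sqrt(Var[W]) = (10.5 - 22.5) / 8.4187 = -1.4254.
        Two-sided p = 2*Phi(z) = 0.154044.
Step 6: alpha = 0.1. fail to reject H0.

W+ = 10.5, W- = 34.5, W = min = 10.5, p = 0.154044, fail to reject H0.


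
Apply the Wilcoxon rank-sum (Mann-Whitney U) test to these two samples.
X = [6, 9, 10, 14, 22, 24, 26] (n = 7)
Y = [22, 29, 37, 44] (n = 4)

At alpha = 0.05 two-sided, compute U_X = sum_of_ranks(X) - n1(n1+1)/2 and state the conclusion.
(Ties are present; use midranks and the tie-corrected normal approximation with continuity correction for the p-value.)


Step 1: Combine and sort all 11 observations; assign midranks.
sorted (value, group): (6,X), (9,X), (10,X), (14,X), (22,X), (22,Y), (24,X), (26,X), (29,Y), (37,Y), (44,Y)
ranks: 6->1, 9->2, 10->3, 14->4, 22->5.5, 22->5.5, 24->7, 26->8, 29->9, 37->10, 44->11
Step 2: Rank sum for X: R1 = 1 + 2 + 3 + 4 + 5.5 + 7 + 8 = 30.5.
Step 3: U_X = R1 - n1(n1+1)/2 = 30.5 - 7*8/2 = 30.5 - 28 = 2.5.
       U_Y = n1*n2 - U_X = 28 - 2.5 = 25.5.
Step 4: Ties are present, so use the tie-corrected normal approximation (with continuity correction) for the p-value.
Step 5: p-value = 0.037202; compare to alpha = 0.05. reject H0.

U_X = 2.5, p = 0.037202, reject H0 at alpha = 0.05.


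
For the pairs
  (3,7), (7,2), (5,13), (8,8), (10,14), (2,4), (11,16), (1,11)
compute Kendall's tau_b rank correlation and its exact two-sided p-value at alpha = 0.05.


Step 1: Enumerate the 28 unordered pairs (i,j) with i<j and classify each by sign(x_j-x_i) * sign(y_j-y_i).
  (1,2):dx=+4,dy=-5->D; (1,3):dx=+2,dy=+6->C; (1,4):dx=+5,dy=+1->C; (1,5):dx=+7,dy=+7->C
  (1,6):dx=-1,dy=-3->C; (1,7):dx=+8,dy=+9->C; (1,8):dx=-2,dy=+4->D; (2,3):dx=-2,dy=+11->D
  (2,4):dx=+1,dy=+6->C; (2,5):dx=+3,dy=+12->C; (2,6):dx=-5,dy=+2->D; (2,7):dx=+4,dy=+14->C
  (2,8):dx=-6,dy=+9->D; (3,4):dx=+3,dy=-5->D; (3,5):dx=+5,dy=+1->C; (3,6):dx=-3,dy=-9->C
  (3,7):dx=+6,dy=+3->C; (3,8):dx=-4,dy=-2->C; (4,5):dx=+2,dy=+6->C; (4,6):dx=-6,dy=-4->C
  (4,7):dx=+3,dy=+8->C; (4,8):dx=-7,dy=+3->D; (5,6):dx=-8,dy=-10->C; (5,7):dx=+1,dy=+2->C
  (5,8):dx=-9,dy=-3->C; (6,7):dx=+9,dy=+12->C; (6,8):dx=-1,dy=+7->D; (7,8):dx=-10,dy=-5->C
Step 2: C = 20, D = 8, total pairs = 28.
Step 3: tau = (C - D)/(n(n-1)/2) = (20 - 8)/28 = 0.428571.
Step 4: Exact two-sided p-value (enumerate n! = 40320 permutations of y under H0): p = 0.178869.
Step 5: alpha = 0.05. fail to reject H0.

tau_b = 0.4286 (C=20, D=8), p = 0.178869, fail to reject H0.


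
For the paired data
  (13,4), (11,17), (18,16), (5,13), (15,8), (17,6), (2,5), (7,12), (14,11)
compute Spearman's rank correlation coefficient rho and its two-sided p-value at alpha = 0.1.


Step 1: Rank x and y separately (midranks; no ties here).
rank(x): 13->5, 11->4, 18->9, 5->2, 15->7, 17->8, 2->1, 7->3, 14->6
rank(y): 4->1, 17->9, 16->8, 13->7, 8->4, 6->3, 5->2, 12->6, 11->5
Step 2: d_i = R_x(i) - R_y(i); compute d_i^2.
  (5-1)^2=16, (4-9)^2=25, (9-8)^2=1, (2-7)^2=25, (7-4)^2=9, (8-3)^2=25, (1-2)^2=1, (3-6)^2=9, (6-5)^2=1
sum(d^2) = 112.
Step 3: rho = 1 - 6*112 / (9*(9^2 - 1)) = 1 - 672/720 = 0.066667.
Step 4: Under H0, t = rho * sqrt((n-2)/(1-rho^2)) = 0.1768 ~ t(7).
Step 5: Two-sided p-value from the t-distribution with 7 df = 0.864690.
Step 6: alpha = 0.1. fail to reject H0.

rho = 0.0667, p = 0.864690, fail to reject H0 at alpha = 0.1.


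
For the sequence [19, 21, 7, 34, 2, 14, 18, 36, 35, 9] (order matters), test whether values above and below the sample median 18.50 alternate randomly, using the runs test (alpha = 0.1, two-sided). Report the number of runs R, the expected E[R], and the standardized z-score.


Step 1: Compute median = 18.50; label A = above, B = below.
Labels in order: AABABBBAAB  (n_A = 5, n_B = 5)
Step 2: Count runs R = 6.
Step 3: Under H0 (random ordering), E[R] = 2*n_A*n_B/(n_A+n_B) + 1 = 2*5*5/10 + 1 = 6.0000.
        Var[R] = 2*n_A*n_B*(2*n_A*n_B - n_A - n_B) / ((n_A+n_B)^2 * (n_A+n_B-1)) = 2000/900 = 2.2222.
        SD[R] = 1.4907.
Step 4: R = E[R], so z = 0 with no continuity correction.
Step 5: Two-sided p-value via normal approximation = 2*(1 - Phi(|z|)) = 1.000000.
Step 6: alpha = 0.1. fail to reject H0.

R = 6, z = 0.0000, p = 1.000000, fail to reject H0.


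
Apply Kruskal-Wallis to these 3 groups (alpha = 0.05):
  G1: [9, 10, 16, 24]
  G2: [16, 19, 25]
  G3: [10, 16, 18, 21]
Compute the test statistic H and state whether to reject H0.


Step 1: Combine all N = 11 observations and assign midranks.
sorted (value, group, rank): (9,G1,1), (10,G1,2.5), (10,G3,2.5), (16,G1,5), (16,G2,5), (16,G3,5), (18,G3,7), (19,G2,8), (21,G3,9), (24,G1,10), (25,G2,11)
Step 2: Sum ranks within each group.
R_1 = 18.5 (n_1 = 4)
R_2 = 24 (n_2 = 3)
R_3 = 23.5 (n_3 = 4)
Step 3: H = 12/(N(N+1)) * sum(R_i^2/n_i) - 3(N+1)
     = 12/(11*12) * (18.5^2/4 + 24^2/3 + 23.5^2/4) - 3*12
     = 0.090909 * 415.625 - 36
     = 1.784091.
Step 4: Ties present; correction factor C = 1 - 30/(11^3 - 11) = 0.977273. Corrected H = 1.784091 / 0.977273 = 1.825581.
Step 5: Under H0, H ~ chi^2(2); p-value = 0.401402.
Step 6: alpha = 0.05. fail to reject H0.

H = 1.8256, df = 2, p = 0.401402, fail to reject H0.


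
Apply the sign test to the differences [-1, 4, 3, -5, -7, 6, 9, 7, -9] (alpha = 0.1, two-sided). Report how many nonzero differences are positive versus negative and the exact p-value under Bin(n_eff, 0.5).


Step 1: Discard zero differences. Original n = 9; n_eff = number of nonzero differences = 9.
Nonzero differences (with sign): -1, +4, +3, -5, -7, +6, +9, +7, -9
Step 2: Count signs: positive = 5, negative = 4.
Step 3: Under H0: P(positive) = 0.5, so the number of positives S ~ Bin(9, 0.5).
Step 4: Two-sided exact p-value = sum of Bin(9,0.5) probabilities at or below the observed probability = 1.000000.
Step 5: alpha = 0.1. fail to reject H0.

n_eff = 9, pos = 5, neg = 4, p = 1.000000, fail to reject H0.


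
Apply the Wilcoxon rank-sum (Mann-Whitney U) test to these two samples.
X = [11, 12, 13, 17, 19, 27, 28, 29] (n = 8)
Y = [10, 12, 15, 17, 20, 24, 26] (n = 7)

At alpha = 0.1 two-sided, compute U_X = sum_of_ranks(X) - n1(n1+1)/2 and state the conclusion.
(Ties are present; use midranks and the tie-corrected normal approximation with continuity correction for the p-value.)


Step 1: Combine and sort all 15 observations; assign midranks.
sorted (value, group): (10,Y), (11,X), (12,X), (12,Y), (13,X), (15,Y), (17,X), (17,Y), (19,X), (20,Y), (24,Y), (26,Y), (27,X), (28,X), (29,X)
ranks: 10->1, 11->2, 12->3.5, 12->3.5, 13->5, 15->6, 17->7.5, 17->7.5, 19->9, 20->10, 24->11, 26->12, 27->13, 28->14, 29->15
Step 2: Rank sum for X: R1 = 2 + 3.5 + 5 + 7.5 + 9 + 13 + 14 + 15 = 69.
Step 3: U_X = R1 - n1(n1+1)/2 = 69 - 8*9/2 = 69 - 36 = 33.
       U_Y = n1*n2 - U_X = 56 - 33 = 23.
Step 4: Ties are present, so use the tie-corrected normal approximation (with continuity correction) for the p-value.
Step 5: p-value = 0.601875; compare to alpha = 0.1. fail to reject H0.

U_X = 33, p = 0.601875, fail to reject H0 at alpha = 0.1.


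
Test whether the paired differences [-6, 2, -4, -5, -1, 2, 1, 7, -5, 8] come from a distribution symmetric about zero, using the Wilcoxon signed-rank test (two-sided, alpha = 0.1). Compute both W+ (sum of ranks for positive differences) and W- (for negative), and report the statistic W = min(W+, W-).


Step 1: Drop any zero differences (none here) and take |d_i|.
|d| = [6, 2, 4, 5, 1, 2, 1, 7, 5, 8]
Step 2: Midrank |d_i| (ties get averaged ranks).
ranks: |6|->8, |2|->3.5, |4|->5, |5|->6.5, |1|->1.5, |2|->3.5, |1|->1.5, |7|->9, |5|->6.5, |8|->10
Step 3: Attach original signs; sum ranks with positive sign and with negative sign.
W+ = 3.5 + 3.5 + 1.5 + 9 + 10 = 27.5
W- = 8 + 5 + 6.5 + 1.5 + 6.5 = 27.5
(Check: W+ + W- = 55 should equal n(n+1)/2 = 55.)
Step 4: Test statistic W = min(W+, W-) = 27.5.
Step 5: Ties in |d|, so use the tie-corrected normal approximation.
        E[W] = n(n+1)/4 = 10*11/4 = 27.5.
        Tie groups: |d|=1 (t=2), |d|=2 (t=2), |d|=5 (t=2); sum(t^3 - t) = 18.
        Var[W] = n(n+1)(2n+1)/24 - sum(t^3-t)/48 = 2310/24 - 18/48 = 95.875.
        z = (W - E[W]) / sqrt(Var[W]) = (27.5 - 27.5) / 9.7916 = 0.0000.
        Two-sided p = 2*Phi(z) = 1.000000.
Step 6: alpha = 0.1. fail to reject H0.

W+ = 27.5, W- = 27.5, W = min = 27.5, p = 1.000000, fail to reject H0.


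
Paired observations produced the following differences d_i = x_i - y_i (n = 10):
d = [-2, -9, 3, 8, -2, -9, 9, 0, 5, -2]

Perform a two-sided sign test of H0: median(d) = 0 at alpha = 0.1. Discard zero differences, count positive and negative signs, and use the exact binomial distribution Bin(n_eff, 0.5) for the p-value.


Step 1: Discard zero differences. Original n = 10; n_eff = number of nonzero differences = 9.
Nonzero differences (with sign): -2, -9, +3, +8, -2, -9, +9, +5, -2
Step 2: Count signs: positive = 4, negative = 5.
Step 3: Under H0: P(positive) = 0.5, so the number of positives S ~ Bin(9, 0.5).
Step 4: Two-sided exact p-value = sum of Bin(9,0.5) probabilities at or below the observed probability = 1.000000.
Step 5: alpha = 0.1. fail to reject H0.

n_eff = 9, pos = 4, neg = 5, p = 1.000000, fail to reject H0.


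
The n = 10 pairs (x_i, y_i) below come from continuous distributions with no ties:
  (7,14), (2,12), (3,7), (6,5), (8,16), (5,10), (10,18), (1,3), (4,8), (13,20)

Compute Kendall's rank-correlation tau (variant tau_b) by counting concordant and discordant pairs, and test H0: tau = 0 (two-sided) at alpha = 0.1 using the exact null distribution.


Step 1: Enumerate the 45 unordered pairs (i,j) with i<j and classify each by sign(x_j-x_i) * sign(y_j-y_i).
  (1,2):dx=-5,dy=-2->C; (1,3):dx=-4,dy=-7->C; (1,4):dx=-1,dy=-9->C; (1,5):dx=+1,dy=+2->C
  (1,6):dx=-2,dy=-4->C; (1,7):dx=+3,dy=+4->C; (1,8):dx=-6,dy=-11->C; (1,9):dx=-3,dy=-6->C
  (1,10):dx=+6,dy=+6->C; (2,3):dx=+1,dy=-5->D; (2,4):dx=+4,dy=-7->D; (2,5):dx=+6,dy=+4->C
  (2,6):dx=+3,dy=-2->D; (2,7):dx=+8,dy=+6->C; (2,8):dx=-1,dy=-9->C; (2,9):dx=+2,dy=-4->D
  (2,10):dx=+11,dy=+8->C; (3,4):dx=+3,dy=-2->D; (3,5):dx=+5,dy=+9->C; (3,6):dx=+2,dy=+3->C
  (3,7):dx=+7,dy=+11->C; (3,8):dx=-2,dy=-4->C; (3,9):dx=+1,dy=+1->C; (3,10):dx=+10,dy=+13->C
  (4,5):dx=+2,dy=+11->C; (4,6):dx=-1,dy=+5->D; (4,7):dx=+4,dy=+13->C; (4,8):dx=-5,dy=-2->C
  (4,9):dx=-2,dy=+3->D; (4,10):dx=+7,dy=+15->C; (5,6):dx=-3,dy=-6->C; (5,7):dx=+2,dy=+2->C
  (5,8):dx=-7,dy=-13->C; (5,9):dx=-4,dy=-8->C; (5,10):dx=+5,dy=+4->C; (6,7):dx=+5,dy=+8->C
  (6,8):dx=-4,dy=-7->C; (6,9):dx=-1,dy=-2->C; (6,10):dx=+8,dy=+10->C; (7,8):dx=-9,dy=-15->C
  (7,9):dx=-6,dy=-10->C; (7,10):dx=+3,dy=+2->C; (8,9):dx=+3,dy=+5->C; (8,10):dx=+12,dy=+17->C
  (9,10):dx=+9,dy=+12->C
Step 2: C = 38, D = 7, total pairs = 45.
Step 3: tau = (C - D)/(n(n-1)/2) = (38 - 7)/45 = 0.688889.
Step 4: Exact two-sided p-value (enumerate n! = 3628800 permutations of y under H0): p = 0.004687.
Step 5: alpha = 0.1. reject H0.

tau_b = 0.6889 (C=38, D=7), p = 0.004687, reject H0.


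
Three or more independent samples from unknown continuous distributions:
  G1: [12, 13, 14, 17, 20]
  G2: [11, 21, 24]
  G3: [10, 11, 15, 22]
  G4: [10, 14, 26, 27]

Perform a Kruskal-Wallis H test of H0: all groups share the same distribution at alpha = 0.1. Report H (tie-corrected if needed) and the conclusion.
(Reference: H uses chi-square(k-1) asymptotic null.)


Step 1: Combine all N = 16 observations and assign midranks.
sorted (value, group, rank): (10,G3,1.5), (10,G4,1.5), (11,G2,3.5), (11,G3,3.5), (12,G1,5), (13,G1,6), (14,G1,7.5), (14,G4,7.5), (15,G3,9), (17,G1,10), (20,G1,11), (21,G2,12), (22,G3,13), (24,G2,14), (26,G4,15), (27,G4,16)
Step 2: Sum ranks within each group.
R_1 = 39.5 (n_1 = 5)
R_2 = 29.5 (n_2 = 3)
R_3 = 27 (n_3 = 4)
R_4 = 40 (n_4 = 4)
Step 3: H = 12/(N(N+1)) * sum(R_i^2/n_i) - 3(N+1)
     = 12/(16*17) * (39.5^2/5 + 29.5^2/3 + 27^2/4 + 40^2/4) - 3*17
     = 0.044118 * 1184.38 - 51
     = 1.252206.
Step 4: Ties present; correction factor C = 1 - 18/(16^3 - 16) = 0.995588. Corrected H = 1.252206 / 0.995588 = 1.257755.
Step 5: Under H0, H ~ chi^2(3); p-value = 0.739188.
Step 6: alpha = 0.1. fail to reject H0.

H = 1.2578, df = 3, p = 0.739188, fail to reject H0.


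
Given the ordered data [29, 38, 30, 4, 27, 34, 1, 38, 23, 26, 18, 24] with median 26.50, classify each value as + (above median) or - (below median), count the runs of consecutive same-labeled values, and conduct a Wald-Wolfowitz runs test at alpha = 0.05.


Step 1: Compute median = 26.50; label A = above, B = below.
Labels in order: AAABAABABBBB  (n_A = 6, n_B = 6)
Step 2: Count runs R = 6.
Step 3: Under H0 (random ordering), E[R] = 2*n_A*n_B/(n_A+n_B) + 1 = 2*6*6/12 + 1 = 7.0000.
        Var[R] = 2*n_A*n_B*(2*n_A*n_B - n_A - n_B) / ((n_A+n_B)^2 * (n_A+n_B-1)) = 4320/1584 = 2.7273.
        SD[R] = 1.6514.
Step 4: Continuity-corrected z = (R + 0.5 - E[R]) / SD[R] = (6 + 0.5 - 7.0000) / 1.6514 = -0.3028.
Step 5: Two-sided p-value via normal approximation = 2*(1 - Phi(|z|)) = 0.762069.
Step 6: alpha = 0.05. fail to reject H0.

R = 6, z = -0.3028, p = 0.762069, fail to reject H0.


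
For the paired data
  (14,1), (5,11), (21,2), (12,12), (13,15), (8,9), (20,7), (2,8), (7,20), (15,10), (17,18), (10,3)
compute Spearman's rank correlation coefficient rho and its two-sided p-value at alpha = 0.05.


Step 1: Rank x and y separately (midranks; no ties here).
rank(x): 14->8, 5->2, 21->12, 12->6, 13->7, 8->4, 20->11, 2->1, 7->3, 15->9, 17->10, 10->5
rank(y): 1->1, 11->8, 2->2, 12->9, 15->10, 9->6, 7->4, 8->5, 20->12, 10->7, 18->11, 3->3
Step 2: d_i = R_x(i) - R_y(i); compute d_i^2.
  (8-1)^2=49, (2-8)^2=36, (12-2)^2=100, (6-9)^2=9, (7-10)^2=9, (4-6)^2=4, (11-4)^2=49, (1-5)^2=16, (3-12)^2=81, (9-7)^2=4, (10-11)^2=1, (5-3)^2=4
sum(d^2) = 362.
Step 3: rho = 1 - 6*362 / (12*(12^2 - 1)) = 1 - 2172/1716 = -0.265734.
Step 4: Under H0, t = rho * sqrt((n-2)/(1-rho^2)) = -0.8717 ~ t(10).
Step 5: Two-sided p-value from the t-distribution with 10 df = 0.403833.
Step 6: alpha = 0.05. fail to reject H0.

rho = -0.2657, p = 0.403833, fail to reject H0 at alpha = 0.05.


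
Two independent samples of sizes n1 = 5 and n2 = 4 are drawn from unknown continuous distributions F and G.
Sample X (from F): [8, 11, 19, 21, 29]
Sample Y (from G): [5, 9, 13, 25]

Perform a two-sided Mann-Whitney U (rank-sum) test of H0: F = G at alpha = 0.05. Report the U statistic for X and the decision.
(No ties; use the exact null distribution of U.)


Step 1: Combine and sort all 9 observations; assign midranks.
sorted (value, group): (5,Y), (8,X), (9,Y), (11,X), (13,Y), (19,X), (21,X), (25,Y), (29,X)
ranks: 5->1, 8->2, 9->3, 11->4, 13->5, 19->6, 21->7, 25->8, 29->9
Step 2: Rank sum for X: R1 = 2 + 4 + 6 + 7 + 9 = 28.
Step 3: U_X = R1 - n1(n1+1)/2 = 28 - 5*6/2 = 28 - 15 = 13.
       U_Y = n1*n2 - U_X = 20 - 13 = 7.
Step 4: No ties, so the exact null distribution of U (based on enumerating the C(9,5) = 126 equally likely rank assignments) gives the two-sided p-value.
Step 5: p-value = 0.555556; compare to alpha = 0.05. fail to reject H0.

U_X = 13, p = 0.555556, fail to reject H0 at alpha = 0.05.


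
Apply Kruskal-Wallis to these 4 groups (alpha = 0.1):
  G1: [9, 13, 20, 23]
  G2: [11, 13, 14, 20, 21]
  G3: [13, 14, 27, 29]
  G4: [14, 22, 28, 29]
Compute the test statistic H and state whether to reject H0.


Step 1: Combine all N = 17 observations and assign midranks.
sorted (value, group, rank): (9,G1,1), (11,G2,2), (13,G1,4), (13,G2,4), (13,G3,4), (14,G2,7), (14,G3,7), (14,G4,7), (20,G1,9.5), (20,G2,9.5), (21,G2,11), (22,G4,12), (23,G1,13), (27,G3,14), (28,G4,15), (29,G3,16.5), (29,G4,16.5)
Step 2: Sum ranks within each group.
R_1 = 27.5 (n_1 = 4)
R_2 = 33.5 (n_2 = 5)
R_3 = 41.5 (n_3 = 4)
R_4 = 50.5 (n_4 = 4)
Step 3: H = 12/(N(N+1)) * sum(R_i^2/n_i) - 3(N+1)
     = 12/(17*18) * (27.5^2/4 + 33.5^2/5 + 41.5^2/4 + 50.5^2/4) - 3*18
     = 0.039216 * 1481.64 - 54
     = 4.103431.
Step 4: Ties present; correction factor C = 1 - 60/(17^3 - 17) = 0.987745. Corrected H = 4.103431 / 0.987745 = 4.154342.
Step 5: Under H0, H ~ chi^2(3); p-value = 0.245273.
Step 6: alpha = 0.1. fail to reject H0.

H = 4.1543, df = 3, p = 0.245273, fail to reject H0.


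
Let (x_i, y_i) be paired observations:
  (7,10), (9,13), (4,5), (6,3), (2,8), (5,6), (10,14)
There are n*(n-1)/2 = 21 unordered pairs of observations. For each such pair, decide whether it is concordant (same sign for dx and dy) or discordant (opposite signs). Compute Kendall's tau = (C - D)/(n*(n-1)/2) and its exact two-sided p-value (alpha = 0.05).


Step 1: Enumerate the 21 unordered pairs (i,j) with i<j and classify each by sign(x_j-x_i) * sign(y_j-y_i).
  (1,2):dx=+2,dy=+3->C; (1,3):dx=-3,dy=-5->C; (1,4):dx=-1,dy=-7->C; (1,5):dx=-5,dy=-2->C
  (1,6):dx=-2,dy=-4->C; (1,7):dx=+3,dy=+4->C; (2,3):dx=-5,dy=-8->C; (2,4):dx=-3,dy=-10->C
  (2,5):dx=-7,dy=-5->C; (2,6):dx=-4,dy=-7->C; (2,7):dx=+1,dy=+1->C; (3,4):dx=+2,dy=-2->D
  (3,5):dx=-2,dy=+3->D; (3,6):dx=+1,dy=+1->C; (3,7):dx=+6,dy=+9->C; (4,5):dx=-4,dy=+5->D
  (4,6):dx=-1,dy=+3->D; (4,7):dx=+4,dy=+11->C; (5,6):dx=+3,dy=-2->D; (5,7):dx=+8,dy=+6->C
  (6,7):dx=+5,dy=+8->C
Step 2: C = 16, D = 5, total pairs = 21.
Step 3: tau = (C - D)/(n(n-1)/2) = (16 - 5)/21 = 0.523810.
Step 4: Exact two-sided p-value (enumerate n! = 5040 permutations of y under H0): p = 0.136111.
Step 5: alpha = 0.05. fail to reject H0.

tau_b = 0.5238 (C=16, D=5), p = 0.136111, fail to reject H0.


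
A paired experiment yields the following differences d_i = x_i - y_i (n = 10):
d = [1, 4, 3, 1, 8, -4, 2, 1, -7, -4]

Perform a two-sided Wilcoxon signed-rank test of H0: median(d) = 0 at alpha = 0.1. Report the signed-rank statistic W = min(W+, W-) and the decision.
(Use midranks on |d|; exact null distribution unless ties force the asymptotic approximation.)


Step 1: Drop any zero differences (none here) and take |d_i|.
|d| = [1, 4, 3, 1, 8, 4, 2, 1, 7, 4]
Step 2: Midrank |d_i| (ties get averaged ranks).
ranks: |1|->2, |4|->7, |3|->5, |1|->2, |8|->10, |4|->7, |2|->4, |1|->2, |7|->9, |4|->7
Step 3: Attach original signs; sum ranks with positive sign and with negative sign.
W+ = 2 + 7 + 5 + 2 + 10 + 4 + 2 = 32
W- = 7 + 9 + 7 = 23
(Check: W+ + W- = 55 should equal n(n+1)/2 = 55.)
Step 4: Test statistic W = min(W+, W-) = 23.
Step 5: Ties in |d|, so use the tie-corrected normal approximation.
        E[W] = n(n+1)/4 = 10*11/4 = 27.5.
        Tie groups: |d|=1 (t=3), |d|=4 (t=3); sum(t^3 - t) = 48.
        Var[W] = n(n+1)(2n+1)/24 - sum(t^3-t)/48 = 2310/24 - 48/48 = 95.25.
        z = (W - E[W]) / sqrt(Var[W]) = (23 - 27.5) / 9.7596 = -0.4611.
        Two-sided p = 2*Phi(z) = 0.644738.
Step 6: alpha = 0.1. fail to reject H0.

W+ = 32, W- = 23, W = min = 23, p = 0.644738, fail to reject H0.


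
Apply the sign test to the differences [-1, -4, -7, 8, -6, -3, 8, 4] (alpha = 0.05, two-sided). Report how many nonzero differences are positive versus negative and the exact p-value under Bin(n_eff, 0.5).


Step 1: Discard zero differences. Original n = 8; n_eff = number of nonzero differences = 8.
Nonzero differences (with sign): -1, -4, -7, +8, -6, -3, +8, +4
Step 2: Count signs: positive = 3, negative = 5.
Step 3: Under H0: P(positive) = 0.5, so the number of positives S ~ Bin(8, 0.5).
Step 4: Two-sided exact p-value = sum of Bin(8,0.5) probabilities at or below the observed probability = 0.726562.
Step 5: alpha = 0.05. fail to reject H0.

n_eff = 8, pos = 3, neg = 5, p = 0.726562, fail to reject H0.


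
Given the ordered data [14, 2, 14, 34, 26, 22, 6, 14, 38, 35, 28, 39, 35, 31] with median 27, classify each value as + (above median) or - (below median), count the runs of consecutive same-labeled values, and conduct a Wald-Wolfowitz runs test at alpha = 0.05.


Step 1: Compute median = 27; label A = above, B = below.
Labels in order: BBBABBBBAAAAAA  (n_A = 7, n_B = 7)
Step 2: Count runs R = 4.
Step 3: Under H0 (random ordering), E[R] = 2*n_A*n_B/(n_A+n_B) + 1 = 2*7*7/14 + 1 = 8.0000.
        Var[R] = 2*n_A*n_B*(2*n_A*n_B - n_A - n_B) / ((n_A+n_B)^2 * (n_A+n_B-1)) = 8232/2548 = 3.2308.
        SD[R] = 1.7974.
Step 4: Continuity-corrected z = (R + 0.5 - E[R]) / SD[R] = (4 + 0.5 - 8.0000) / 1.7974 = -1.9472.
Step 5: Two-sided p-value via normal approximation = 2*(1 - Phi(|z|)) = 0.051508.
Step 6: alpha = 0.05. fail to reject H0.

R = 4, z = -1.9472, p = 0.051508, fail to reject H0.


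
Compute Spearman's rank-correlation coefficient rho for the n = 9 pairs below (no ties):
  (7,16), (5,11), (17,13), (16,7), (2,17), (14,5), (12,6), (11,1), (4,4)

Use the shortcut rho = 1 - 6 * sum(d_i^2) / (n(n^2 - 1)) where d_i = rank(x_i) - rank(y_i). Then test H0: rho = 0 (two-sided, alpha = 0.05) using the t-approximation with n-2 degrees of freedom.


Step 1: Rank x and y separately (midranks; no ties here).
rank(x): 7->4, 5->3, 17->9, 16->8, 2->1, 14->7, 12->6, 11->5, 4->2
rank(y): 16->8, 11->6, 13->7, 7->5, 17->9, 5->3, 6->4, 1->1, 4->2
Step 2: d_i = R_x(i) - R_y(i); compute d_i^2.
  (4-8)^2=16, (3-6)^2=9, (9-7)^2=4, (8-5)^2=9, (1-9)^2=64, (7-3)^2=16, (6-4)^2=4, (5-1)^2=16, (2-2)^2=0
sum(d^2) = 138.
Step 3: rho = 1 - 6*138 / (9*(9^2 - 1)) = 1 - 828/720 = -0.150000.
Step 4: Under H0, t = rho * sqrt((n-2)/(1-rho^2)) = -0.4014 ~ t(7).
Step 5: Two-sided p-value from the t-distribution with 7 df = 0.700094.
Step 6: alpha = 0.05. fail to reject H0.

rho = -0.1500, p = 0.700094, fail to reject H0 at alpha = 0.05.


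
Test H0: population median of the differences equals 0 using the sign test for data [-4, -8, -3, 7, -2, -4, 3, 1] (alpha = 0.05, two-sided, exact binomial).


Step 1: Discard zero differences. Original n = 8; n_eff = number of nonzero differences = 8.
Nonzero differences (with sign): -4, -8, -3, +7, -2, -4, +3, +1
Step 2: Count signs: positive = 3, negative = 5.
Step 3: Under H0: P(positive) = 0.5, so the number of positives S ~ Bin(8, 0.5).
Step 4: Two-sided exact p-value = sum of Bin(8,0.5) probabilities at or below the observed probability = 0.726562.
Step 5: alpha = 0.05. fail to reject H0.

n_eff = 8, pos = 3, neg = 5, p = 0.726562, fail to reject H0.


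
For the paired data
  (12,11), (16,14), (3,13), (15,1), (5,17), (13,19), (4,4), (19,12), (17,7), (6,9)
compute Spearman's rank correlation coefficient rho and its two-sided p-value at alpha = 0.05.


Step 1: Rank x and y separately (midranks; no ties here).
rank(x): 12->5, 16->8, 3->1, 15->7, 5->3, 13->6, 4->2, 19->10, 17->9, 6->4
rank(y): 11->5, 14->8, 13->7, 1->1, 17->9, 19->10, 4->2, 12->6, 7->3, 9->4
Step 2: d_i = R_x(i) - R_y(i); compute d_i^2.
  (5-5)^2=0, (8-8)^2=0, (1-7)^2=36, (7-1)^2=36, (3-9)^2=36, (6-10)^2=16, (2-2)^2=0, (10-6)^2=16, (9-3)^2=36, (4-4)^2=0
sum(d^2) = 176.
Step 3: rho = 1 - 6*176 / (10*(10^2 - 1)) = 1 - 1056/990 = -0.066667.
Step 4: Under H0, t = rho * sqrt((n-2)/(1-rho^2)) = -0.1890 ~ t(8).
Step 5: Two-sided p-value from the t-distribution with 8 df = 0.854813.
Step 6: alpha = 0.05. fail to reject H0.

rho = -0.0667, p = 0.854813, fail to reject H0 at alpha = 0.05.


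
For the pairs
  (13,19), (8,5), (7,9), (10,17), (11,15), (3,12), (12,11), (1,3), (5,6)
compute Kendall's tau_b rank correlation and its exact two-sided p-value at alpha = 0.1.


Step 1: Enumerate the 36 unordered pairs (i,j) with i<j and classify each by sign(x_j-x_i) * sign(y_j-y_i).
  (1,2):dx=-5,dy=-14->C; (1,3):dx=-6,dy=-10->C; (1,4):dx=-3,dy=-2->C; (1,5):dx=-2,dy=-4->C
  (1,6):dx=-10,dy=-7->C; (1,7):dx=-1,dy=-8->C; (1,8):dx=-12,dy=-16->C; (1,9):dx=-8,dy=-13->C
  (2,3):dx=-1,dy=+4->D; (2,4):dx=+2,dy=+12->C; (2,5):dx=+3,dy=+10->C; (2,6):dx=-5,dy=+7->D
  (2,7):dx=+4,dy=+6->C; (2,8):dx=-7,dy=-2->C; (2,9):dx=-3,dy=+1->D; (3,4):dx=+3,dy=+8->C
  (3,5):dx=+4,dy=+6->C; (3,6):dx=-4,dy=+3->D; (3,7):dx=+5,dy=+2->C; (3,8):dx=-6,dy=-6->C
  (3,9):dx=-2,dy=-3->C; (4,5):dx=+1,dy=-2->D; (4,6):dx=-7,dy=-5->C; (4,7):dx=+2,dy=-6->D
  (4,8):dx=-9,dy=-14->C; (4,9):dx=-5,dy=-11->C; (5,6):dx=-8,dy=-3->C; (5,7):dx=+1,dy=-4->D
  (5,8):dx=-10,dy=-12->C; (5,9):dx=-6,dy=-9->C; (6,7):dx=+9,dy=-1->D; (6,8):dx=-2,dy=-9->C
  (6,9):dx=+2,dy=-6->D; (7,8):dx=-11,dy=-8->C; (7,9):dx=-7,dy=-5->C; (8,9):dx=+4,dy=+3->C
Step 2: C = 27, D = 9, total pairs = 36.
Step 3: tau = (C - D)/(n(n-1)/2) = (27 - 9)/36 = 0.500000.
Step 4: Exact two-sided p-value (enumerate n! = 362880 permutations of y under H0): p = 0.075176.
Step 5: alpha = 0.1. reject H0.

tau_b = 0.5000 (C=27, D=9), p = 0.075176, reject H0.


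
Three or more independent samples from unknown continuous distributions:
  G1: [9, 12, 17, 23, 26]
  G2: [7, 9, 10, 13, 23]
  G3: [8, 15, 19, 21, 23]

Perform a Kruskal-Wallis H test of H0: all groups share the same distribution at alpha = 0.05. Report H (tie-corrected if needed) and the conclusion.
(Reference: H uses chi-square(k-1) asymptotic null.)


Step 1: Combine all N = 15 observations and assign midranks.
sorted (value, group, rank): (7,G2,1), (8,G3,2), (9,G1,3.5), (9,G2,3.5), (10,G2,5), (12,G1,6), (13,G2,7), (15,G3,8), (17,G1,9), (19,G3,10), (21,G3,11), (23,G1,13), (23,G2,13), (23,G3,13), (26,G1,15)
Step 2: Sum ranks within each group.
R_1 = 46.5 (n_1 = 5)
R_2 = 29.5 (n_2 = 5)
R_3 = 44 (n_3 = 5)
Step 3: H = 12/(N(N+1)) * sum(R_i^2/n_i) - 3(N+1)
     = 12/(15*16) * (46.5^2/5 + 29.5^2/5 + 44^2/5) - 3*16
     = 0.050000 * 993.7 - 48
     = 1.685000.
Step 4: Ties present; correction factor C = 1 - 30/(15^3 - 15) = 0.991071. Corrected H = 1.685000 / 0.991071 = 1.700180.
Step 5: Under H0, H ~ chi^2(2); p-value = 0.427376.
Step 6: alpha = 0.05. fail to reject H0.

H = 1.7002, df = 2, p = 0.427376, fail to reject H0.


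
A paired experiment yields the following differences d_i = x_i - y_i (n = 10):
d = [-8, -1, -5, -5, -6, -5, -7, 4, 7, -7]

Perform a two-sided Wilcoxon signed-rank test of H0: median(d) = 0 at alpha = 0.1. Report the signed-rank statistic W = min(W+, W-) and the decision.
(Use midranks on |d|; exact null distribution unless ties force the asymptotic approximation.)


Step 1: Drop any zero differences (none here) and take |d_i|.
|d| = [8, 1, 5, 5, 6, 5, 7, 4, 7, 7]
Step 2: Midrank |d_i| (ties get averaged ranks).
ranks: |8|->10, |1|->1, |5|->4, |5|->4, |6|->6, |5|->4, |7|->8, |4|->2, |7|->8, |7|->8
Step 3: Attach original signs; sum ranks with positive sign and with negative sign.
W+ = 2 + 8 = 10
W- = 10 + 1 + 4 + 4 + 6 + 4 + 8 + 8 = 45
(Check: W+ + W- = 55 should equal n(n+1)/2 = 55.)
Step 4: Test statistic W = min(W+, W-) = 10.
Step 5: Ties in |d|, so use the tie-corrected normal approximation.
        E[W] = n(n+1)/4 = 10*11/4 = 27.5.
        Tie groups: |d|=5 (t=3), |d|=7 (t=3); sum(t^3 - t) = 48.
        Var[W] = n(n+1)(2n+1)/24 - sum(t^3-t)/48 = 2310/24 - 48/48 = 95.25.
        z = (W - E[W]) / sqrt(Var[W]) = (10 - 27.5) / 9.7596 = -1.7931.
        Two-sided p = 2*Phi(z) = 0.072956.
Step 6: alpha = 0.1. reject H0.

W+ = 10, W- = 45, W = min = 10, p = 0.072956, reject H0.


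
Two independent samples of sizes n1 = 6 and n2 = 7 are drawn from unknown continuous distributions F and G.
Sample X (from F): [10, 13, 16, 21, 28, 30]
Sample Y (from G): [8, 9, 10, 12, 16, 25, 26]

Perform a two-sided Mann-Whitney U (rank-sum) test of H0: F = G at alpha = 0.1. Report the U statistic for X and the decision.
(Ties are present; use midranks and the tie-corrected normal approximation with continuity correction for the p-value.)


Step 1: Combine and sort all 13 observations; assign midranks.
sorted (value, group): (8,Y), (9,Y), (10,X), (10,Y), (12,Y), (13,X), (16,X), (16,Y), (21,X), (25,Y), (26,Y), (28,X), (30,X)
ranks: 8->1, 9->2, 10->3.5, 10->3.5, 12->5, 13->6, 16->7.5, 16->7.5, 21->9, 25->10, 26->11, 28->12, 30->13
Step 2: Rank sum for X: R1 = 3.5 + 6 + 7.5 + 9 + 12 + 13 = 51.
Step 3: U_X = R1 - n1(n1+1)/2 = 51 - 6*7/2 = 51 - 21 = 30.
       U_Y = n1*n2 - U_X = 42 - 30 = 12.
Step 4: Ties are present, so use the tie-corrected normal approximation (with continuity correction) for the p-value.
Step 5: p-value = 0.223363; compare to alpha = 0.1. fail to reject H0.

U_X = 30, p = 0.223363, fail to reject H0 at alpha = 0.1.


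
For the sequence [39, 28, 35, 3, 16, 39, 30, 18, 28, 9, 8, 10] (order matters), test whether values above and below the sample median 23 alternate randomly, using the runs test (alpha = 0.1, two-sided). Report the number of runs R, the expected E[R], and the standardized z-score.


Step 1: Compute median = 23; label A = above, B = below.
Labels in order: AAABBAABABBB  (n_A = 6, n_B = 6)
Step 2: Count runs R = 6.
Step 3: Under H0 (random ordering), E[R] = 2*n_A*n_B/(n_A+n_B) + 1 = 2*6*6/12 + 1 = 7.0000.
        Var[R] = 2*n_A*n_B*(2*n_A*n_B - n_A - n_B) / ((n_A+n_B)^2 * (n_A+n_B-1)) = 4320/1584 = 2.7273.
        SD[R] = 1.6514.
Step 4: Continuity-corrected z = (R + 0.5 - E[R]) / SD[R] = (6 + 0.5 - 7.0000) / 1.6514 = -0.3028.
Step 5: Two-sided p-value via normal approximation = 2*(1 - Phi(|z|)) = 0.762069.
Step 6: alpha = 0.1. fail to reject H0.

R = 6, z = -0.3028, p = 0.762069, fail to reject H0.


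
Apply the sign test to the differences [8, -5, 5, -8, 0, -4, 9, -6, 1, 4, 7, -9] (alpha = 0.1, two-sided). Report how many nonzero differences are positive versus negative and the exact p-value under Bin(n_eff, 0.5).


Step 1: Discard zero differences. Original n = 12; n_eff = number of nonzero differences = 11.
Nonzero differences (with sign): +8, -5, +5, -8, -4, +9, -6, +1, +4, +7, -9
Step 2: Count signs: positive = 6, negative = 5.
Step 3: Under H0: P(positive) = 0.5, so the number of positives S ~ Bin(11, 0.5).
Step 4: Two-sided exact p-value = sum of Bin(11,0.5) probabilities at or below the observed probability = 1.000000.
Step 5: alpha = 0.1. fail to reject H0.

n_eff = 11, pos = 6, neg = 5, p = 1.000000, fail to reject H0.


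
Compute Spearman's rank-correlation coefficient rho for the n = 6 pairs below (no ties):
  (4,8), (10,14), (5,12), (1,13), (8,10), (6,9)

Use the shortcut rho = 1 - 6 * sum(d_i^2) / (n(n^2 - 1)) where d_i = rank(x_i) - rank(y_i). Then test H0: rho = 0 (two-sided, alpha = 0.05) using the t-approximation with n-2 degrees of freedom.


Step 1: Rank x and y separately (midranks; no ties here).
rank(x): 4->2, 10->6, 5->3, 1->1, 8->5, 6->4
rank(y): 8->1, 14->6, 12->4, 13->5, 10->3, 9->2
Step 2: d_i = R_x(i) - R_y(i); compute d_i^2.
  (2-1)^2=1, (6-6)^2=0, (3-4)^2=1, (1-5)^2=16, (5-3)^2=4, (4-2)^2=4
sum(d^2) = 26.
Step 3: rho = 1 - 6*26 / (6*(6^2 - 1)) = 1 - 156/210 = 0.257143.
Step 4: Under H0, t = rho * sqrt((n-2)/(1-rho^2)) = 0.5322 ~ t(4).
Step 5: Two-sided p-value from the t-distribution with 4 df = 0.622787.
Step 6: alpha = 0.05. fail to reject H0.

rho = 0.2571, p = 0.622787, fail to reject H0 at alpha = 0.05.


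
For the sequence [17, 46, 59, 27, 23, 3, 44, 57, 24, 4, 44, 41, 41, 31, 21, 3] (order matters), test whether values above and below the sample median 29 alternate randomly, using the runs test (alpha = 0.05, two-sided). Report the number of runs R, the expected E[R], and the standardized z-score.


Step 1: Compute median = 29; label A = above, B = below.
Labels in order: BAABBBAABBAAAABB  (n_A = 8, n_B = 8)
Step 2: Count runs R = 7.
Step 3: Under H0 (random ordering), E[R] = 2*n_A*n_B/(n_A+n_B) + 1 = 2*8*8/16 + 1 = 9.0000.
        Var[R] = 2*n_A*n_B*(2*n_A*n_B - n_A - n_B) / ((n_A+n_B)^2 * (n_A+n_B-1)) = 14336/3840 = 3.7333.
        SD[R] = 1.9322.
Step 4: Continuity-corrected z = (R + 0.5 - E[R]) / SD[R] = (7 + 0.5 - 9.0000) / 1.9322 = -0.7763.
Step 5: Two-sided p-value via normal approximation = 2*(1 - Phi(|z|)) = 0.437558.
Step 6: alpha = 0.05. fail to reject H0.

R = 7, z = -0.7763, p = 0.437558, fail to reject H0.
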